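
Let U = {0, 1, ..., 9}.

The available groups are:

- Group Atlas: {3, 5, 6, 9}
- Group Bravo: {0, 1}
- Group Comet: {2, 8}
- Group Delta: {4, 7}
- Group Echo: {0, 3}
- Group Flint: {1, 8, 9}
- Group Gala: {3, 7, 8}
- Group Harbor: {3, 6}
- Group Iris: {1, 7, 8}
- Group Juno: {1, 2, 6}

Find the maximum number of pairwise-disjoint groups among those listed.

Atlas, Bravo, Comet, Delta are pairwise disjoint (Atlas={3,5,6,9}; Bravo={0,1}; Comet={2,8}; Delta={4,7}).
Every remaining group overlaps one of these, and no 5 of the listed groups are pairwise disjoint, so 4 is the maximum.

4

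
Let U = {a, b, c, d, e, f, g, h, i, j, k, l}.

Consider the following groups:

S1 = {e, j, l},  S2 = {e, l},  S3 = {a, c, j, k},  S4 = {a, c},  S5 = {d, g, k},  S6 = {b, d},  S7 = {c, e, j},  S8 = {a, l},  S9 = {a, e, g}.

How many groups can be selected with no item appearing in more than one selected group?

S1, S4, S5 are pairwise disjoint (S1={e,j,l}; S4={a,c}; S5={d,g,k}).
Every remaining group overlaps one of these, and no 4 of the listed groups are pairwise disjoint, so 3 is the maximum.

3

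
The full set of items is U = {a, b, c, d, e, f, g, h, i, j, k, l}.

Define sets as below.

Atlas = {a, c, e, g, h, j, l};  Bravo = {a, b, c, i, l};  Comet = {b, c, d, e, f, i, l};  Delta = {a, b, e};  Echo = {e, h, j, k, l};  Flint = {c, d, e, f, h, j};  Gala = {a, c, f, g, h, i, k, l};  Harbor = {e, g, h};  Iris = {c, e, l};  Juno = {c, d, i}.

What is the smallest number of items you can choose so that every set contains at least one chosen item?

2

Take T = {c, e}. Each listed set contains at least one of these, so T is a hitting set of size 2.
The sets Bravo, Harbor are pairwise disjoint, so any hitting set needs a separate item for each — at least 2. Hence 2 is optimal.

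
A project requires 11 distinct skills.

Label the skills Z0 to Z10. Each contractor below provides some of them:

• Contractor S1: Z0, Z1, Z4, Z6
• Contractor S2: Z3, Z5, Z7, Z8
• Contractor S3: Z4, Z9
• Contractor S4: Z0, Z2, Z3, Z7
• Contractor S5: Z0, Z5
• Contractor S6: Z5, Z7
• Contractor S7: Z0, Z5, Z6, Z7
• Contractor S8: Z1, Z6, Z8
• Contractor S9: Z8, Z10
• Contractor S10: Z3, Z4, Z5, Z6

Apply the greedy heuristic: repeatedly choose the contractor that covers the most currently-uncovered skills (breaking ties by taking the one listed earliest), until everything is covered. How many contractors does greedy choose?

5

Greedy: pick S1 (covers 4 new) → pick S2 (covers 4 new) → pick S3 (covers 1 new) → pick S4 (covers 1 new) → pick S9 (covers 1 new). Total picks: 5.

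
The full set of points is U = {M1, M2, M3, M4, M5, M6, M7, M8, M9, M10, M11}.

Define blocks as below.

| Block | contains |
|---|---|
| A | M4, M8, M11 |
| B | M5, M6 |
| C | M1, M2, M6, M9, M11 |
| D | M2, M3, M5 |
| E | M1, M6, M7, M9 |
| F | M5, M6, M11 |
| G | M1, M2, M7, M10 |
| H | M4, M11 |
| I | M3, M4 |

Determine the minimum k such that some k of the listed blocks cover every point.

A and D and E and G together: A ∪ D ∪ E ∪ G = {M1, M2, M3, M4, M5, M6, M7, M8, M9, M10, M11} — every point is covered.
Only G contains M10, so G is forced; the remaining 7 points need at least 3 more blocks (each remaining block adds at most 3) — so at least 4 blocks are needed, and 4 is optimal.

4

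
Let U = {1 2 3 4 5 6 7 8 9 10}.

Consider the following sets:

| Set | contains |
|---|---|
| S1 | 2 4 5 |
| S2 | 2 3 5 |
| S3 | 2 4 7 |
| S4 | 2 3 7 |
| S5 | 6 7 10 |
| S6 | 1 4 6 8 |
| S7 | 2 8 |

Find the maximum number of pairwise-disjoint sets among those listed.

S2, S5 are pairwise disjoint (S2={2,3,5}; S5={6,7,10}).
Every remaining set overlaps one of these, and no 3 of the listed sets are pairwise disjoint, so 2 is the maximum.

2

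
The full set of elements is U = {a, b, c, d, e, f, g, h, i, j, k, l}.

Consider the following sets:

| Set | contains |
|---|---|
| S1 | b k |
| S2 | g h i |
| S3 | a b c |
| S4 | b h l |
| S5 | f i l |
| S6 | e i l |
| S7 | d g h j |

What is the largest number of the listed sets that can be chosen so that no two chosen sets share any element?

S3, S6, S7 are pairwise disjoint (S3={a,b,c}; S6={e,i,l}; S7={d,g,h,j}).
Every remaining set overlaps one of these, and no 4 of the listed sets are pairwise disjoint, so 3 is the maximum.

3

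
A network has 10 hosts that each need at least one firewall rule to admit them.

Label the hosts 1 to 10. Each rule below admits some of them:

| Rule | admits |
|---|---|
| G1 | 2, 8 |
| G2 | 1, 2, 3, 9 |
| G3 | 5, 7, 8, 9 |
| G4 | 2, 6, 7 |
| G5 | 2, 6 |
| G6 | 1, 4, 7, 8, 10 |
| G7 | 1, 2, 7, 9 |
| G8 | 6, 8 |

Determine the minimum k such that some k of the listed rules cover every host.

4

G2 and G3 and G5 and G6 together: G2 ∪ G3 ∪ G5 ∪ G6 = {1, 2, 3, 4, 5, 6, 7, 8, 9, 10} — every host is covered.
No 3 of the 8 rules cover everything (all 56 combinations miss at least one host), so 4 is optimal.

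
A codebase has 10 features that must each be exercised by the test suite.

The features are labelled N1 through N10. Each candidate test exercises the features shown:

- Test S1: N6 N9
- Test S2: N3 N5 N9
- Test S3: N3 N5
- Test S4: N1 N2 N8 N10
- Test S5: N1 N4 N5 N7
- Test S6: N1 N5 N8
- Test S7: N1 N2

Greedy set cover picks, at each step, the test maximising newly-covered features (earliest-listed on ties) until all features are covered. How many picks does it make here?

Greedy: pick S4 (covers 4 new) → pick S2 (covers 3 new) → pick S5 (covers 2 new) → pick S1 (covers 1 new). Total picks: 4.

4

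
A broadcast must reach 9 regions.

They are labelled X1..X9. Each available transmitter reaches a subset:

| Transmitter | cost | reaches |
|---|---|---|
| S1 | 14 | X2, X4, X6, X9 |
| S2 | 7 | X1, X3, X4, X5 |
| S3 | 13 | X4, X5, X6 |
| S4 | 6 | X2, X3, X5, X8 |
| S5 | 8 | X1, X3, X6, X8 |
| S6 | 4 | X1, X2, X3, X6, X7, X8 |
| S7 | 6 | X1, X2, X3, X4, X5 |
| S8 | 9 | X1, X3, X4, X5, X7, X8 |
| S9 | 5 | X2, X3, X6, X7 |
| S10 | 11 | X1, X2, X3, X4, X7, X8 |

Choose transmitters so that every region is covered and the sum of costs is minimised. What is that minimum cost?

S1, S8 together cover every region (S1 ∪ S8 = {X1, X2, X3, X4, X5, X6, X7, X8, X9}); total cost 14 + 9 = 23.
The greedy pick S6, S7, S1 costs 24; no covering selection beats 23.

23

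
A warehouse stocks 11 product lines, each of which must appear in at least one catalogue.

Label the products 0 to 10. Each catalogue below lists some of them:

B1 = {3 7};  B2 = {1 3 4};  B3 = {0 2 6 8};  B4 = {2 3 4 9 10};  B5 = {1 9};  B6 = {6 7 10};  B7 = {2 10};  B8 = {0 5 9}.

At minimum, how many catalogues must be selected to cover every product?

B2 and B3 and B6 and B8 together: B2 ∪ B3 ∪ B6 ∪ B8 = {0, 1, 2, 3, 4, 5, 6, 7, 8, 9, 10} — every product is covered.
No 3 of the 8 catalogues cover everything (all 56 combinations miss at least one product), so 4 is optimal.

4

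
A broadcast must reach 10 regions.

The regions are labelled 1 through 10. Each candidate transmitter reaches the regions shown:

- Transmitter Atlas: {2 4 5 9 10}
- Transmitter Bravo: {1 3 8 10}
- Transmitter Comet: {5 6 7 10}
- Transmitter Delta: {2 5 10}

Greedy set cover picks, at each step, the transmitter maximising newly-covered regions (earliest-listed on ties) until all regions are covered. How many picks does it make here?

Greedy: pick Atlas (covers 5 new) → pick Bravo (covers 3 new) → pick Comet (covers 2 new). Total picks: 3.

3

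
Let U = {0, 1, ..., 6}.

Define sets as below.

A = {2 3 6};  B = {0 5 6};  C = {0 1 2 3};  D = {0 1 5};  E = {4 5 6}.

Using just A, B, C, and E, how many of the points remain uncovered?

Union of A, B, C, E = {0, 1, 2, 3, 4, 5, 6} — that's every point, so 0 are uncovered.

0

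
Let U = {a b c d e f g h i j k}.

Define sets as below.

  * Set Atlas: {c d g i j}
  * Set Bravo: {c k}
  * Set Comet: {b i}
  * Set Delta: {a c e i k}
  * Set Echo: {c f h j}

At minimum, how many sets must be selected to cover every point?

4

Atlas, Comet, Delta, and Echo cover everything between them: the union {a, b, c, d, e, f, g, h, i, j, k} is all of U.
Only Comet contains b, so Comet is forced; the remaining 9 points need at least 3 more sets (each remaining set adds at most 4) — so at least 4 sets are needed, and 4 is optimal.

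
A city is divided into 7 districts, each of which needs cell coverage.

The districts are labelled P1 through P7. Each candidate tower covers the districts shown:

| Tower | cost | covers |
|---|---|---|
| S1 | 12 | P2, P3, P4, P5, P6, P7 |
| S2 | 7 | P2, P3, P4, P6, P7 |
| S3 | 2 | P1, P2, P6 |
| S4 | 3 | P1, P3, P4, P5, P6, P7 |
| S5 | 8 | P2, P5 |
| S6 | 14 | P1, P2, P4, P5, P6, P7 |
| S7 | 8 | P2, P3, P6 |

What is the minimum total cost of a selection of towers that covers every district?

5

S3, S4 together cover every district (S3 ∪ S4 = {P1, P2, P3, P4, P5, P6, P7}); total cost 2 + 3 = 5.
No covering selection has total cost below 5.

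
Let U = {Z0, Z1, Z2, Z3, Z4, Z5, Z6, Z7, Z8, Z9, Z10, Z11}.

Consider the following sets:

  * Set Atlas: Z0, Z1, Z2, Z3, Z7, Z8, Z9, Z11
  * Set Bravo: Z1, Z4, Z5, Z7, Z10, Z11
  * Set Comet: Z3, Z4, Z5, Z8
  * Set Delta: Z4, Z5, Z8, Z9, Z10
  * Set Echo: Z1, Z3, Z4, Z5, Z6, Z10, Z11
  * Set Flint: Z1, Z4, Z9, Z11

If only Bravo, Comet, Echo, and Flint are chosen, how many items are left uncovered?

2

Union of Bravo, Comet, Echo, Flint = {Z1, Z3, Z4, Z5, Z6, Z7, Z8, Z9, Z10, Z11}.
Not covered: Z0, Z2 — 2 items.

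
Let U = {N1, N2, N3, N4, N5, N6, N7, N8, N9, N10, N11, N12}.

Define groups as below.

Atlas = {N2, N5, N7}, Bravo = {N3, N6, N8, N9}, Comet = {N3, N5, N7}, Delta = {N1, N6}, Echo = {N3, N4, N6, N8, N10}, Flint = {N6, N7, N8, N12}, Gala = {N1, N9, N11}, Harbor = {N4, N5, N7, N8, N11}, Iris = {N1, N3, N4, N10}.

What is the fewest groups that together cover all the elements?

Atlas, Flint, Gala, and Iris cover everything between them: the union {N1, N2, N3, N4, N5, N6, N7, N8, N9, N10, N11, N12} is all of U.
No 3 of the 9 groups cover everything (all 84 combinations miss at least one element), so 4 is optimal.

4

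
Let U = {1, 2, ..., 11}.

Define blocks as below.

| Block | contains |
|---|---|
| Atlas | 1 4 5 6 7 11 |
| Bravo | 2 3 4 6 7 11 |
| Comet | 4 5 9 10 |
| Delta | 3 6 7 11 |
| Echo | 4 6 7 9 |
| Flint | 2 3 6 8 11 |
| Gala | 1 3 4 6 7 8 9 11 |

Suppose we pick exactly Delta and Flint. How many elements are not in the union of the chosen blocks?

5

Union of Delta, Flint = {2, 3, 6, 7, 8, 11}.
Not covered: 1, 4, 5, 9, 10 — 5 elements.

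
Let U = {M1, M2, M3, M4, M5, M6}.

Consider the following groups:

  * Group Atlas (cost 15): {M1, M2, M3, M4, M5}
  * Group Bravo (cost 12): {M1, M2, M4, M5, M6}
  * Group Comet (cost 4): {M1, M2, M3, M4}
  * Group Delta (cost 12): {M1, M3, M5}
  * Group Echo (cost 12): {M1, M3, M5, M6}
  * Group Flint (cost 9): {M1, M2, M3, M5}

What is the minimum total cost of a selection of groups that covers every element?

Comet, Echo together cover every element (Comet ∪ Echo = {M1, M2, M3, M4, M5, M6}); total cost 4 + 12 = 16.
No covering selection has total cost below 16.

16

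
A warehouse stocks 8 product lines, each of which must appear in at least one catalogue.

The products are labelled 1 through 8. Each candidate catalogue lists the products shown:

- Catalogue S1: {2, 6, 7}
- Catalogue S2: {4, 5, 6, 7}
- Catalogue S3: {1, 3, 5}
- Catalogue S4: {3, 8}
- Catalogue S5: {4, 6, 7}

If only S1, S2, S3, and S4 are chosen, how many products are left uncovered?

Union of S1, S2, S3, S4 = {1, 2, 3, 4, 5, 6, 7, 8} — that's every product, so 0 are uncovered.

0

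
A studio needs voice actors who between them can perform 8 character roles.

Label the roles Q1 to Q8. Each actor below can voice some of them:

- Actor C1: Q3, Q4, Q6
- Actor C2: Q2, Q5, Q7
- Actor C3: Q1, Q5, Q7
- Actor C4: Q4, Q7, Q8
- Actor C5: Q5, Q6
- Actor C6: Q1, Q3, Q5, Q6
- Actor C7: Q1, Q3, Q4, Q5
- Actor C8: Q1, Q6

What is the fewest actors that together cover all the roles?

C2 and C4 and C6 together: C2 ∪ C4 ∪ C6 = {Q1, Q2, Q3, Q4, Q5, Q6, Q7, Q8} — every role is covered.
Only C2 contains Q2, so C2 is forced; the remaining 5 roles need at least 2 more actors (each remaining actor adds at most 3) — so at least 3 actors are needed, and 3 is optimal.

3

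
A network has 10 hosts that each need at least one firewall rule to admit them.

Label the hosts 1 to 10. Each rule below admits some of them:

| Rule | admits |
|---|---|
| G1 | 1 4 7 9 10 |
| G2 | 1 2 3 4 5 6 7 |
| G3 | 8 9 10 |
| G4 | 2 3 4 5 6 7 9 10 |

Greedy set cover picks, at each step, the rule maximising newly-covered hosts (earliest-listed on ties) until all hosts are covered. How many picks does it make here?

Greedy: pick G4 (covers 8 new) → pick G1 (covers 1 new) → pick G3 (covers 1 new). Total picks: 3.
(The true minimum cover uses only 2 rules, so greedy is not optimal here.)

3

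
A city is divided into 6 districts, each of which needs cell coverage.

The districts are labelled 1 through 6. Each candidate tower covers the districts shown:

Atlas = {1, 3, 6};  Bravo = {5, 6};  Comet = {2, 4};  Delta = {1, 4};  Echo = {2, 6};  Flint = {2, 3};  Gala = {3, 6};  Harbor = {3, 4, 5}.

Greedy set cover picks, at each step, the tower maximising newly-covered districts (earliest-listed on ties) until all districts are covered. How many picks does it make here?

3

Greedy: pick Atlas (covers 3 new) → pick Comet (covers 2 new) → pick Bravo (covers 1 new). Total picks: 3.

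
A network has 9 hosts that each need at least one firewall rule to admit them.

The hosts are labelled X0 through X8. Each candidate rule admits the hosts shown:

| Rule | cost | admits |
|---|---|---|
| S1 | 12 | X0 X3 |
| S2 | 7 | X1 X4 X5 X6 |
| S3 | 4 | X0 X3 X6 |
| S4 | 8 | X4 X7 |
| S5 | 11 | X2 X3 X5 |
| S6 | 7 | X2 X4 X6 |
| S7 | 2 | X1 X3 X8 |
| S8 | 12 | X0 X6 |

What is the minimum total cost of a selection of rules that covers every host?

S3, S4, S5, S7 together cover every host (S3 ∪ S4 ∪ S5 ∪ S7 = {X0, X1, X2, X3, X4, X5, X6, X7, X8}); total cost 4 + 8 + 11 + 2 = 25.
The greedy pick S7, S3, S2, S6, S4 costs 28; no covering selection beats 25.

25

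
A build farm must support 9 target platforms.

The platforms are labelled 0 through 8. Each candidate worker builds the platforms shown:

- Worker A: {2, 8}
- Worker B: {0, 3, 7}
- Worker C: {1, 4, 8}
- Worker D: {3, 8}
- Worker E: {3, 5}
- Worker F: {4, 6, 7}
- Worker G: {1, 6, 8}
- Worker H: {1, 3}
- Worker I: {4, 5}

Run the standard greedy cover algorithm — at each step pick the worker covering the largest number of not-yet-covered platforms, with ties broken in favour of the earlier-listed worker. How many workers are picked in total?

5

Greedy: pick B (covers 3 new) → pick C (covers 3 new) → pick A (covers 1 new) → pick E (covers 1 new) → pick F (covers 1 new). Total picks: 5.
(The true minimum cover uses only 4 workers, so greedy is not optimal here.)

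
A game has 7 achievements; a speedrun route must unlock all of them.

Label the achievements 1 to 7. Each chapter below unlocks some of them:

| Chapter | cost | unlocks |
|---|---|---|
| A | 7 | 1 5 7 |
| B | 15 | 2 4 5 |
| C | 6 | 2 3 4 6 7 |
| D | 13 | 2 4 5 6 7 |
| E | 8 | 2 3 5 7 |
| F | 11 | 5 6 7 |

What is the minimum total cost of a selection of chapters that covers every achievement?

A, C together cover every achievement (A ∪ C = {1, 2, 3, 4, 5, 6, 7}); total cost 7 + 6 = 13.
No covering selection has total cost below 13.

13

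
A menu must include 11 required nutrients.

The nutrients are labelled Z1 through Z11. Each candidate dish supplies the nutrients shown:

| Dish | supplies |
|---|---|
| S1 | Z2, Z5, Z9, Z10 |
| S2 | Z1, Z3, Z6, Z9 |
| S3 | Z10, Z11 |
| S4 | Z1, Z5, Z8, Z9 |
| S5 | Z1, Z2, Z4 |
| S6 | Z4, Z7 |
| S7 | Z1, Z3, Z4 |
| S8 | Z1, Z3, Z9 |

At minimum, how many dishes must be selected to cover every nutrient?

5

Take {S2, S3, S4, S5, S6}. Their union is {Z1, Z2, Z3, Z4, Z5, Z6, Z7, Z8, Z9, Z10, Z11}, which is all 11 nutrients.
Only S4 contains Z8, so S4 is forced; the remaining 7 nutrients need at least 4 more dishes (each remaining dish adds at most 2) — so at least 5 dishes are needed, and 5 is optimal.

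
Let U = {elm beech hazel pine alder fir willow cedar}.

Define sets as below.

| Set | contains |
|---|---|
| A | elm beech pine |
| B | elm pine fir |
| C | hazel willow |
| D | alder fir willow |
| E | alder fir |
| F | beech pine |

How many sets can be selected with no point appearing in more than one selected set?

C, E, F are pairwise disjoint (C={hazel,willow}; E={alder,fir}; F={beech,pine}).
Every remaining set overlaps one of these, and no 4 of the listed sets are pairwise disjoint, so 3 is the maximum.

3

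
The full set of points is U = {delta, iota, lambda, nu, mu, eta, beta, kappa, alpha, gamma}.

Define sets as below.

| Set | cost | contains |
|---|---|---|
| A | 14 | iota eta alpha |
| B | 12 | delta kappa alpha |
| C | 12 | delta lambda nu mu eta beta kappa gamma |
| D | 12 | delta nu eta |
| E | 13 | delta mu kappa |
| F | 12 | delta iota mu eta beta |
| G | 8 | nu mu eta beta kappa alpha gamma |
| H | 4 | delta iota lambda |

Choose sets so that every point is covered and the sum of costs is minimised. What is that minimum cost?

12

G, H together cover every point (G ∪ H = {delta, iota, lambda, nu, mu, eta, beta, kappa, alpha, gamma}); total cost 8 + 4 = 12.
No covering selection has total cost below 12.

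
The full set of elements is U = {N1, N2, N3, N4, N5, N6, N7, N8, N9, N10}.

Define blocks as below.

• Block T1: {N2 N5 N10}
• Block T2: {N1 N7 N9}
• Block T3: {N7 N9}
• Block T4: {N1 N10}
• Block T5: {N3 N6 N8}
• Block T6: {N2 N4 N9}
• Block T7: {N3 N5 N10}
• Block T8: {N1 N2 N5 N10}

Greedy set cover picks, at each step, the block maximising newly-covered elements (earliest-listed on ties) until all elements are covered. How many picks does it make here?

Greedy: pick T8 (covers 4 new) → pick T5 (covers 3 new) → pick T2 (covers 2 new) → pick T6 (covers 1 new). Total picks: 4.

4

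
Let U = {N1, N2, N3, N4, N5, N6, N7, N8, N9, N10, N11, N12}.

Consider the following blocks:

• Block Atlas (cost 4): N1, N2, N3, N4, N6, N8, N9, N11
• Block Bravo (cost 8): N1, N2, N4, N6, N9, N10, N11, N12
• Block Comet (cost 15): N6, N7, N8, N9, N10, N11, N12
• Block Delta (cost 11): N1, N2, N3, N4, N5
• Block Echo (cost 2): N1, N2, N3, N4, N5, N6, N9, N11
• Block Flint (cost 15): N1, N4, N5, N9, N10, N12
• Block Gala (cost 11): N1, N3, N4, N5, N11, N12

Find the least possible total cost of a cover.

17

Comet, Echo together cover every element (Comet ∪ Echo = {N1, N2, N3, N4, N5, N6, N7, N8, N9, N10, N11, N12}); total cost 15 + 2 = 17.
No covering selection has total cost below 17.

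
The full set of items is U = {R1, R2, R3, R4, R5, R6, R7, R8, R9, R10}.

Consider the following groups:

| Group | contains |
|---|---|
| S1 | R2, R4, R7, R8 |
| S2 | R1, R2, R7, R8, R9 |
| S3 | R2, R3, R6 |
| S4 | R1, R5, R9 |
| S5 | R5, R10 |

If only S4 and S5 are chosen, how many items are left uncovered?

6

Union of S4, S5 = {R1, R5, R9, R10}.
Not covered: R2, R3, R4, R6, R7, R8 — 6 items.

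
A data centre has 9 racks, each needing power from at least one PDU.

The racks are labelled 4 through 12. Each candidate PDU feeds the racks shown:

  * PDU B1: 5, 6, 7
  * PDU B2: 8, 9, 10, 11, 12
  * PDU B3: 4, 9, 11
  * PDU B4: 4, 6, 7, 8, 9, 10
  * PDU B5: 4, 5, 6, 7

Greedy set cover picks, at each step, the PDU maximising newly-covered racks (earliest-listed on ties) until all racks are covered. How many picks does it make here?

Greedy: pick B4 (covers 6 new) → pick B2 (covers 2 new) → pick B1 (covers 1 new). Total picks: 3.
(The true minimum cover uses only 2 PDUs, so greedy is not optimal here.)

3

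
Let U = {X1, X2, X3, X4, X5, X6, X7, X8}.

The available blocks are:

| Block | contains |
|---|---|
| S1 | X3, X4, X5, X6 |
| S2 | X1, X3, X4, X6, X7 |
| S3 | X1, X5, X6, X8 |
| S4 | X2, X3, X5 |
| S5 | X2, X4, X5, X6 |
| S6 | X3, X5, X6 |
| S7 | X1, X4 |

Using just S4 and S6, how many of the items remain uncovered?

Union of S4, S6 = {X2, X3, X5, X6}.
Not covered: X1, X4, X7, X8 — 4 items.

4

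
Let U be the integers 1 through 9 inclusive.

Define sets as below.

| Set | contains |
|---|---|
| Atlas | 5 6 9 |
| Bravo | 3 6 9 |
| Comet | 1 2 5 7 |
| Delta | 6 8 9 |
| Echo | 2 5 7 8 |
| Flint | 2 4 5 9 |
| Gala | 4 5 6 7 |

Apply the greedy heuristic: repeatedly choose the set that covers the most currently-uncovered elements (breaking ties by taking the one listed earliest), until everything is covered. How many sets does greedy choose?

4

Greedy: pick Comet (covers 4 new) → pick Bravo (covers 3 new) → pick Delta (covers 1 new) → pick Flint (covers 1 new). Total picks: 4.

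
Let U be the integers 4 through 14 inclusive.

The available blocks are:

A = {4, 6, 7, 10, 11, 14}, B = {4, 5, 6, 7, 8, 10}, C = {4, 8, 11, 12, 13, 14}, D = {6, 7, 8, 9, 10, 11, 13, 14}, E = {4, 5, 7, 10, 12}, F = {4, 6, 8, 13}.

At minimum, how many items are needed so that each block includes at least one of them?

H = {6, 12} meets every block (each contains at least one member of H), and |H| = 2.
No single item lies in every block, so at least 2 are needed and 2 is optimal.

2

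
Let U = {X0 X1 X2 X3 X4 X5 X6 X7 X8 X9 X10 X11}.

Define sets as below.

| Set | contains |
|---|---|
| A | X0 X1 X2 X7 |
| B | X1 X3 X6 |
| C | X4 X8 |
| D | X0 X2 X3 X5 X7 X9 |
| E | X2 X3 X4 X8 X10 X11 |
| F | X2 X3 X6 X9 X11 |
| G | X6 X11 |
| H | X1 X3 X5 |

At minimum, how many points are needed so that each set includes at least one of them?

4

T = {X2, X3, X8, X11} meets every set (each contains at least one member of T), and |T| = 4.
No choice of 3 points meets every set, so 4 is the minimum.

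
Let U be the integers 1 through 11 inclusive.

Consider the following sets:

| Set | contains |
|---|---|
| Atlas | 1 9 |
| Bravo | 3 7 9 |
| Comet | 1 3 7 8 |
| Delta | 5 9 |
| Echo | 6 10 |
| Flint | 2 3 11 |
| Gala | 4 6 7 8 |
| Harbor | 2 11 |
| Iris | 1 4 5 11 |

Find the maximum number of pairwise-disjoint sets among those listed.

Comet, Delta, Echo, Harbor are pairwise disjoint (Comet={1,3,7,8}; Delta={5,9}; Echo={6,10}; Harbor={2,11}).
Every remaining set overlaps one of these, and no 5 of the listed sets are pairwise disjoint, so 4 is the maximum.

4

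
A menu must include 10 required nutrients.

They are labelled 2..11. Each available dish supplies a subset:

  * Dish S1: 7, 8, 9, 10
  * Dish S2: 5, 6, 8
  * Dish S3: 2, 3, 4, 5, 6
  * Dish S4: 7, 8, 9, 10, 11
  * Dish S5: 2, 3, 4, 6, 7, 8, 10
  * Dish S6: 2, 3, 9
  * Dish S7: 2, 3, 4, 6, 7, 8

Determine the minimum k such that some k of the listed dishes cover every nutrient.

Take {S3, S4}. Their union is {2, 3, 4, 5, 6, 7, 8, 9, 10, 11}, which is all 10 nutrients.
No single dish has all 10 nutrients (the largest, S5, has 7), so 2 is optimal.

2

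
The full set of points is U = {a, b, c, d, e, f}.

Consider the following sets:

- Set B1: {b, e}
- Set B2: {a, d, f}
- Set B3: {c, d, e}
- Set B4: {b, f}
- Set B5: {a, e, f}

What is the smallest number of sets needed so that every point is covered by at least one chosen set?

3

B3, B4, and B5 cover everything between them: the union {a, b, c, d, e, f} is all of U.
Only B3 contains c, so B3 is forced; the remaining 3 points need at least 2 more sets (each remaining set adds at most 2) — so at least 3 sets are needed, and 3 is optimal.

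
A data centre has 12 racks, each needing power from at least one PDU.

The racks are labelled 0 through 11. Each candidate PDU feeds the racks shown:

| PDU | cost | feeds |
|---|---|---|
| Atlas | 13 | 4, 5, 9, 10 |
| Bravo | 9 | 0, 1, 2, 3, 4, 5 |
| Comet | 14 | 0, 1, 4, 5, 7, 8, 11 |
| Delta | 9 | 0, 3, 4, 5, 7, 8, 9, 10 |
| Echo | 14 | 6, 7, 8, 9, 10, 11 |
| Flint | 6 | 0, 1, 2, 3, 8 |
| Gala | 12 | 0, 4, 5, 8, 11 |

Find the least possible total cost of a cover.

Bravo, Echo together cover every rack (Bravo ∪ Echo = {0, 1, 2, 3, 4, 5, 6, 7, 8, 9, 10, 11}); total cost 9 + 14 = 23.
The greedy pick Delta, Flint, Echo costs 29; no covering selection beats 23.

23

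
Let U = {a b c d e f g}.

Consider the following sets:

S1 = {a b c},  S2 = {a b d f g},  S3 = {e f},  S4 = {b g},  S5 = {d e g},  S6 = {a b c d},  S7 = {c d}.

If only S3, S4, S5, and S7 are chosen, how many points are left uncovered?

1

Union of S3, S4, S5, S7 = {b, c, d, e, f, g}.
Not covered: a — 1 point.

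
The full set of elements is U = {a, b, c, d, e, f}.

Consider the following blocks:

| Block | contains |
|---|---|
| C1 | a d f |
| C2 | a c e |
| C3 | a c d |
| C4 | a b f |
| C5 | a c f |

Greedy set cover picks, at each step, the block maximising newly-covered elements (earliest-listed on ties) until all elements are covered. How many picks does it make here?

3

Greedy: pick C1 (covers 3 new) → pick C2 (covers 2 new) → pick C4 (covers 1 new). Total picks: 3.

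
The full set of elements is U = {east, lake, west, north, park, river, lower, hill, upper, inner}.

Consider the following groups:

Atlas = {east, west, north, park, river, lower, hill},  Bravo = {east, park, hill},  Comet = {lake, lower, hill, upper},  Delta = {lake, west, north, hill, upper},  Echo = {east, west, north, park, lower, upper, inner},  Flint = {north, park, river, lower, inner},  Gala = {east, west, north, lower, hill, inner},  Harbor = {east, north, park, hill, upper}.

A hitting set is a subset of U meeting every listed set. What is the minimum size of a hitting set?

2

H = {lower, hill} meets every group (each contains at least one member of H), and |H| = 2.
No single element lies in every group, so at least 2 are needed and 2 is optimal.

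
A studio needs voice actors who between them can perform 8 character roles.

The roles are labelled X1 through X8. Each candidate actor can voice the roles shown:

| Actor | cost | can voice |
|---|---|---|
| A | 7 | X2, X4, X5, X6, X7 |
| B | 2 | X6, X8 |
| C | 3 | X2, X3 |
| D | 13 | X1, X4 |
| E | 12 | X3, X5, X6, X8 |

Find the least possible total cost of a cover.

25

A, B, C, D together cover every role (A ∪ B ∪ C ∪ D = {X1, X2, X3, X4, X5, X6, X7, X8}); total cost 7 + 2 + 3 + 13 = 25.
No covering selection has total cost below 25.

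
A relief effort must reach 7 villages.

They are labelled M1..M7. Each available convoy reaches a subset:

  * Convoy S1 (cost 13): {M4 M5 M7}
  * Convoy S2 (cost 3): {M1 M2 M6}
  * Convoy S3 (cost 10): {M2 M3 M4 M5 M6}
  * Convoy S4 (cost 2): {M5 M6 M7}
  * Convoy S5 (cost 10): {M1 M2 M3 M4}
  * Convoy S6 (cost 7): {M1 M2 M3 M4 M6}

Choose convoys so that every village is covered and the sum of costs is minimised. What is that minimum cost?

S4, S6 together cover every village (S4 ∪ S6 = {M1, M2, M3, M4, M5, M6, M7}); total cost 2 + 7 = 9.
The greedy pick S4, S2, S6 costs 12; no covering selection beats 9.

9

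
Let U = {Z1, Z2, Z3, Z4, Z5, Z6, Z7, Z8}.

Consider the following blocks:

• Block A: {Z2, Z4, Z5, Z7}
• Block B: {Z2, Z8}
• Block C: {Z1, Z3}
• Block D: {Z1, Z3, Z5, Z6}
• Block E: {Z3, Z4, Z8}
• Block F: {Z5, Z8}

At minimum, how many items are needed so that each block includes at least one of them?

3

H = {Z1, Z7, Z8} meets every block (each contains at least one member of H), and |H| = 3.
No choice of 2 items meets every block, so 3 is the minimum.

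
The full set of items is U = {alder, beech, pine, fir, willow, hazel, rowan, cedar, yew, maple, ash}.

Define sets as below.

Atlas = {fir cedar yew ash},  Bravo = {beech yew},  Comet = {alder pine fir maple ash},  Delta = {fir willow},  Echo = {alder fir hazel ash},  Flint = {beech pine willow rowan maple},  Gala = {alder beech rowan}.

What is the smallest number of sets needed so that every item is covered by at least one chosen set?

3

Take {Atlas, Echo, Flint}. Their union is {alder, beech, pine, fir, willow, hazel, rowan, cedar, yew, maple, ash}, which is all 11 items.
Each set has at most 5 items, and 2·5 = 10 < 11 — so at least 3 sets are needed, and 3 is optimal.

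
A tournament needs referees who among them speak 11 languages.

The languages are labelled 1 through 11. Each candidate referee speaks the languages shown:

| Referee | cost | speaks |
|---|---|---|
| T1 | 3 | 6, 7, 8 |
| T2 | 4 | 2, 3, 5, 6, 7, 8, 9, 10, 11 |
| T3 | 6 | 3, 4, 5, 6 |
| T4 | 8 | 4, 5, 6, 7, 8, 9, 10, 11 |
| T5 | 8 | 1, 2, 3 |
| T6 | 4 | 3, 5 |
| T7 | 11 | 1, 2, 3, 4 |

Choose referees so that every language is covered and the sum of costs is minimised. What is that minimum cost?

T2, T7 together cover every language (T2 ∪ T7 = {1, 2, 3, 4, 5, 6, 7, 8, 9, 10, 11}); total cost 4 + 11 = 15.
No covering selection has total cost below 15.

15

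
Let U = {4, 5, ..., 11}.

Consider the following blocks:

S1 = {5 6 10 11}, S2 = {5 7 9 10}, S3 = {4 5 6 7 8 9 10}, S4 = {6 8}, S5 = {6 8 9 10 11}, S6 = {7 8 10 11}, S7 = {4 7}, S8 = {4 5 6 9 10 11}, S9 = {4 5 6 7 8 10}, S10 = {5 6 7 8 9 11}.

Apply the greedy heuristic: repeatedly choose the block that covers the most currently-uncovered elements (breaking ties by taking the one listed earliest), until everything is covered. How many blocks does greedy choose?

Greedy: pick S3 (covers 7 new) → pick S1 (covers 1 new). Total picks: 2.

2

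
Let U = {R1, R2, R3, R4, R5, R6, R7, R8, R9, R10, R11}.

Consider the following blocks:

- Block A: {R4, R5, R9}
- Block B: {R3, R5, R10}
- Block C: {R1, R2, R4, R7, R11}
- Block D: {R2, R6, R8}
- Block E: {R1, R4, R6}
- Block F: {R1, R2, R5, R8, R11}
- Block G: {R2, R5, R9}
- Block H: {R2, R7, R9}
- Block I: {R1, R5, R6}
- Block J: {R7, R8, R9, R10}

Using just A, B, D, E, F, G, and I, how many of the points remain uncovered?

Union of A, B, D, E, F, G, I = {R1, R2, R3, R4, R5, R6, R8, R9, R10, R11}.
Not covered: R7 — 1 point.

1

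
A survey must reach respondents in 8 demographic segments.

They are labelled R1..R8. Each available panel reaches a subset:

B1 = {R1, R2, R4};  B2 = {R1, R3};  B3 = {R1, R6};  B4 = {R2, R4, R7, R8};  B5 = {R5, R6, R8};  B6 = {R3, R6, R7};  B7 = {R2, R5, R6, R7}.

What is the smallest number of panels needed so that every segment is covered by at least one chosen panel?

3

B1 and B5 and B6 together: B1 ∪ B5 ∪ B6 = {R1, R2, R3, R4, R5, R6, R7, R8} — every segment is covered.
No 2 of the 7 panels cover everything (all 21 combinations miss at least one segment), so 3 is optimal.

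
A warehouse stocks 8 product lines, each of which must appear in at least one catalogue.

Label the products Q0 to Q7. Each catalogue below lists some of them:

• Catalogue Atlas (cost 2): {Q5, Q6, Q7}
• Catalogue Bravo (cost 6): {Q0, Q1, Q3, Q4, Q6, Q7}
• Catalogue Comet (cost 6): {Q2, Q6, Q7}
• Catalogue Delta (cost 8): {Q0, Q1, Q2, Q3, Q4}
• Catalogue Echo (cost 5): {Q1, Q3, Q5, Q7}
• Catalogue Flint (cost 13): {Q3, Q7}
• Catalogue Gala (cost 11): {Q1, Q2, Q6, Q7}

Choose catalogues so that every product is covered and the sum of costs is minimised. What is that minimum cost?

Atlas, Delta together cover every product (Atlas ∪ Delta = {Q0, Q1, Q2, Q3, Q4, Q5, Q6, Q7}); total cost 2 + 8 = 10.
The greedy pick Atlas, Bravo, Comet costs 14; no covering selection beats 10.

10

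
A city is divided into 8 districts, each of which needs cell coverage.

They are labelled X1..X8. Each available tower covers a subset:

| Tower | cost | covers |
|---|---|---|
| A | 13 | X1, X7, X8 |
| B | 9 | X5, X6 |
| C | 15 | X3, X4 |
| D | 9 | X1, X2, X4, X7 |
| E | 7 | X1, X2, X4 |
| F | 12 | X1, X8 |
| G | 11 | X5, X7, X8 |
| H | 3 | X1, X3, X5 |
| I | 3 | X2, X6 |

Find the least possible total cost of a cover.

24

E, G, H, I together cover every district (E ∪ G ∪ H ∪ I = {X1, X2, X3, X4, X5, X6, X7, X8}); total cost 7 + 11 + 3 + 3 = 24.
The greedy pick H, I, D, G costs 26; no covering selection beats 24.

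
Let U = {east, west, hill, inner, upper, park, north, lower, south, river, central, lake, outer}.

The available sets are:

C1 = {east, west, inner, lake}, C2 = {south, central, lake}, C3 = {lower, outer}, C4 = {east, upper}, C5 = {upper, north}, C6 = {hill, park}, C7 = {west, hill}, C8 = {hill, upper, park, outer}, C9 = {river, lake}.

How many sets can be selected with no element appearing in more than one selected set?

4

C3, C5, C6, C9 are pairwise disjoint (C3={lower,outer}; C5={upper,north}; C6={hill,park}; C9={river,lake}).
Every remaining set overlaps one of these, and no 5 of the listed sets are pairwise disjoint, so 4 is the maximum.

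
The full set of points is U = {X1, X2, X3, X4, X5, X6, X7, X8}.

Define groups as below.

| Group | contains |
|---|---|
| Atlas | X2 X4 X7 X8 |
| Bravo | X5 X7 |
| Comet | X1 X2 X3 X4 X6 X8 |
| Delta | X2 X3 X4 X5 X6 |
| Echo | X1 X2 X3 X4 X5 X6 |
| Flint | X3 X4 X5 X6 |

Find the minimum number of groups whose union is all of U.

Take {Atlas, Echo}. Their union is {X1, X2, X3, X4, X5, X6, X7, X8}, which is all 8 points.
No single group has all 8 points (the largest, Comet, has 6), so 2 is optimal.

2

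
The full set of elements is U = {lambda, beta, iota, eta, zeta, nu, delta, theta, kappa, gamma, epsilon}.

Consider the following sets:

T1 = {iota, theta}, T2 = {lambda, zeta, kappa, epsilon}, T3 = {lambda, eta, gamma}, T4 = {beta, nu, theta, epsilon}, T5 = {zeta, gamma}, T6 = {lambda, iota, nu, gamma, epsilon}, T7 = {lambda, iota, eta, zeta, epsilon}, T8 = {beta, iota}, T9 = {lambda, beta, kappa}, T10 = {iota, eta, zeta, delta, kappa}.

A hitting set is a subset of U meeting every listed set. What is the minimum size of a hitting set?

H = {lambda, iota, nu, gamma} meets every set (each contains at least one member of H), and |H| = 4.
No choice of 3 elements meets every set, so 4 is the minimum.

4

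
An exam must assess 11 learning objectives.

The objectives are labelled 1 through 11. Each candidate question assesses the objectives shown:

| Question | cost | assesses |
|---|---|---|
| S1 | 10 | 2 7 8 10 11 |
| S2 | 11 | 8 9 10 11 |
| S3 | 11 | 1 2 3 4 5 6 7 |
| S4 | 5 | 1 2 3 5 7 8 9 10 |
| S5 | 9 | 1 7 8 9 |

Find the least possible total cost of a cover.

22

S2, S3 together cover every objective (S2 ∪ S3 = {1, 2, 3, 4, 5, 6, 7, 8, 9, 10, 11}); total cost 11 + 11 = 22.
The greedy pick S4, S3, S1 costs 26; no covering selection beats 22.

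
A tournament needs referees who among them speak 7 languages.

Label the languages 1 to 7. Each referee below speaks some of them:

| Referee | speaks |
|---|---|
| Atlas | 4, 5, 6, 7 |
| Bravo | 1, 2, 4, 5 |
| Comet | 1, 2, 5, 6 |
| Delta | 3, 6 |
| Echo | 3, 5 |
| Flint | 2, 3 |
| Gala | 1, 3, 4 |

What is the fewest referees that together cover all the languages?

Take {Atlas, Comet, Delta}. Their union is {1, 2, 3, 4, 5, 6, 7}, which is all 7 languages.
Only Atlas contains 7, so Atlas is forced; the remaining 3 languages need at least 2 more referees (each remaining referee adds at most 2) — so at least 3 referees are needed, and 3 is optimal.

3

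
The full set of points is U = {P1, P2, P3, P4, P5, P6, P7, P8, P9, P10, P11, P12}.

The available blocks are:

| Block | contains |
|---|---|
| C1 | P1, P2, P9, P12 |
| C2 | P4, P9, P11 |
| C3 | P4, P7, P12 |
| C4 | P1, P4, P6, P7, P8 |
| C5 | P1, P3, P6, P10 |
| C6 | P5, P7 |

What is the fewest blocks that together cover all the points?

5

C1, C2, C4, C5, and C6 cover everything between them: the union {P1, P2, P3, P4, P5, P6, P7, P8, P9, P10, P11, P12} is all of U.
No 4 of the 6 blocks cover everything (all 15 combinations miss at least one point), so 5 is optimal.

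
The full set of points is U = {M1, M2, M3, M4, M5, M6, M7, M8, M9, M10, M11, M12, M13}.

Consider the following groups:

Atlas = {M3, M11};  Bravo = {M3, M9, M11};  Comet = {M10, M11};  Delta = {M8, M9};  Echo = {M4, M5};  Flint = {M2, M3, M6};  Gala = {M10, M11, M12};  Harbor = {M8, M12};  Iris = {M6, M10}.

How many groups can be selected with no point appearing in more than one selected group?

4

Bravo, Echo, Harbor, Iris are pairwise disjoint (Bravo={M3,M9,M11}; Echo={M4,M5}; Harbor={M8,M12}; Iris={M6,M10}).
Every remaining group overlaps one of these, and no 5 of the listed groups are pairwise disjoint, so 4 is the maximum.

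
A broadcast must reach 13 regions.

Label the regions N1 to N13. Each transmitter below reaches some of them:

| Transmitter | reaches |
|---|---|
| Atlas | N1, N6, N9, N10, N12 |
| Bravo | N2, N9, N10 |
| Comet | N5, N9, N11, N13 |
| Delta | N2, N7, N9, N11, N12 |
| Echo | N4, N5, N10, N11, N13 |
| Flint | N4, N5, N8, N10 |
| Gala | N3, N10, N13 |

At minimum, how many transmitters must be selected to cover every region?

Take {Atlas, Delta, Flint, Gala}. Their union is {N1, N2, N3, N4, N5, N6, N7, N8, N9, N10, N11, N12, N13}, which is all 13 regions.
No 3 of the 7 transmitters cover everything (all 35 combinations miss at least one region), so 4 is optimal.

4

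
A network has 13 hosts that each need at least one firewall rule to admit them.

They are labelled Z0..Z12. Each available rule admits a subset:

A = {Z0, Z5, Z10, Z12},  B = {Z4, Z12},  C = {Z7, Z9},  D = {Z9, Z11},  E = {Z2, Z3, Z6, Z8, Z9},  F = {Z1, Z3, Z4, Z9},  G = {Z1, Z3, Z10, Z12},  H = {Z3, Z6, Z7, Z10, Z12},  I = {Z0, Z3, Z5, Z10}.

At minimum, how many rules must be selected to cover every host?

A and D and E and F and H together: A ∪ D ∪ E ∪ F ∪ H = {Z0, Z1, Z2, Z3, Z4, Z5, Z6, Z7, Z8, Z9, Z10, Z11, Z12} — every host is covered.
No 4 of the 9 rules cover everything (all 126 combinations miss at least one host), so 5 is optimal.

5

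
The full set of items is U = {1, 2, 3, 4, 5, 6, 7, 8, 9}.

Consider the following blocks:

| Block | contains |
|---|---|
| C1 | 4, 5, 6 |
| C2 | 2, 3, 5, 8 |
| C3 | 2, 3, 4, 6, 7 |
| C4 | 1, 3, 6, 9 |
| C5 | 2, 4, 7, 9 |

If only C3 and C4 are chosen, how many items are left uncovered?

2

Union of C3, C4 = {1, 2, 3, 4, 6, 7, 9}.
Not covered: 5, 8 — 2 items.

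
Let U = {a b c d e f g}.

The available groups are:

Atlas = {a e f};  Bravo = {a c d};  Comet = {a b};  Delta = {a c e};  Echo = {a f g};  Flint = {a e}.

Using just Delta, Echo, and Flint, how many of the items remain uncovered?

Union of Delta, Echo, Flint = {a, c, e, f, g}.
Not covered: b, d — 2 items.

2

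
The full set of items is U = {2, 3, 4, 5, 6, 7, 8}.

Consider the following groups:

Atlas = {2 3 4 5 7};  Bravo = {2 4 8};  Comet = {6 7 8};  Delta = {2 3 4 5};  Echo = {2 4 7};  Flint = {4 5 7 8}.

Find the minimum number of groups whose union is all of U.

Take {Atlas, Comet}. Their union is {2, 3, 4, 5, 6, 7, 8}, which is all 7 items.
No single group has all 7 items (the largest, Atlas, has 5), so 2 is optimal.

2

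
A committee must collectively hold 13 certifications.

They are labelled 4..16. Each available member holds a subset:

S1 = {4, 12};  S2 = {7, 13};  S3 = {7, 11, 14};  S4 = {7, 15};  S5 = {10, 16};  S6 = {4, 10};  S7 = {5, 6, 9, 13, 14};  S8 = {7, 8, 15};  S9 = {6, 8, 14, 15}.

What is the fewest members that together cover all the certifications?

Take {S1, S3, S5, S7, S9}. Their union is {4, 5, 6, 7, 8, 9, 10, 11, 12, 13, 14, 15, 16}, which is all 13 certifications.
No 4 of the 9 members cover everything (all 126 combinations miss at least one certification), so 5 is optimal.

5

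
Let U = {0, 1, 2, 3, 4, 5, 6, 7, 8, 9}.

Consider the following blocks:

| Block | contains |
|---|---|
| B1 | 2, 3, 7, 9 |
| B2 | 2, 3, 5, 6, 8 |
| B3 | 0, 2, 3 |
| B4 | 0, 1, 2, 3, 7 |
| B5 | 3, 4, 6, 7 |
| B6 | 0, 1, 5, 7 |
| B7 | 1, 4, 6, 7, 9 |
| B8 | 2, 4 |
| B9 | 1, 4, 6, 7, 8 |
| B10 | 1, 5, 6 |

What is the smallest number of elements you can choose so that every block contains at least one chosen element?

Take H = {2, 4, 5}. Each listed block contains at least one of these, so H is a hitting set of size 3.
No choice of 2 elements meets every block, so 3 is the minimum.

3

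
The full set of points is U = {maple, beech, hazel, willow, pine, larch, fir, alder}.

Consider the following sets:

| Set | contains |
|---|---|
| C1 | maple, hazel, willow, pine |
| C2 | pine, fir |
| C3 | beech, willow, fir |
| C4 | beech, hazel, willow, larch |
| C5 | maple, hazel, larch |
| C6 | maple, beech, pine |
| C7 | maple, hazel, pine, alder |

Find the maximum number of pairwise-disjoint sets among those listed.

C2, C5 are pairwise disjoint (C2={pine,fir}; C5={maple,hazel,larch}).
Every remaining set overlaps one of these, and no 3 of the listed sets are pairwise disjoint, so 2 is the maximum.

2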